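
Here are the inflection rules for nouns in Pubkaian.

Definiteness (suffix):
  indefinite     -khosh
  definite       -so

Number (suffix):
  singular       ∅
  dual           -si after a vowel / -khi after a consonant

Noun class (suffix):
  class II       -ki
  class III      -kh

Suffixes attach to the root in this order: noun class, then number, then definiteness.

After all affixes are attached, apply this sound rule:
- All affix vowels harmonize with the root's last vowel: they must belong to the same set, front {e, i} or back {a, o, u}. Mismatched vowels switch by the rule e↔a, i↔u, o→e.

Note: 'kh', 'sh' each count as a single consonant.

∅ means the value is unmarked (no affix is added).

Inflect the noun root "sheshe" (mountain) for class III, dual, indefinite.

sheshekhkhikhesh

Attach noun class class III -kh → sheshekh.
Attach number dual -khi (after consonant 'kh') → sheshekhkhi.
Attach definiteness indefinite -khosh → sheshekhkhikhosh.
Apply vowel harmony: sheshekhkhikhosh → sheshekhkhikhesh.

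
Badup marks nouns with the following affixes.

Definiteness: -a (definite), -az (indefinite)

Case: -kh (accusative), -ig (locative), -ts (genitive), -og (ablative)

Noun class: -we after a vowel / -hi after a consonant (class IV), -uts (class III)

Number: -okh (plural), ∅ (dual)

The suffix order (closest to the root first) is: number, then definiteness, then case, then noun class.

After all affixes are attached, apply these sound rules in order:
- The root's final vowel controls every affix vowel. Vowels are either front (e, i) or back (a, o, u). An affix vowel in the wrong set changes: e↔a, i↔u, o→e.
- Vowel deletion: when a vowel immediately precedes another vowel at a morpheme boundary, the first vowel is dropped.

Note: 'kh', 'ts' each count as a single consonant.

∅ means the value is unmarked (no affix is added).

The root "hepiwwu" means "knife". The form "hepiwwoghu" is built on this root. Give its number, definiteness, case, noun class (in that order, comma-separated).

Segment: hepiwwu-a-og-hi.
number: ∅ → dual.
definiteness: -a → definite.
case: -og → ablative.
noun class: -we/hi → class IV.

dual, definite, ablative, class IV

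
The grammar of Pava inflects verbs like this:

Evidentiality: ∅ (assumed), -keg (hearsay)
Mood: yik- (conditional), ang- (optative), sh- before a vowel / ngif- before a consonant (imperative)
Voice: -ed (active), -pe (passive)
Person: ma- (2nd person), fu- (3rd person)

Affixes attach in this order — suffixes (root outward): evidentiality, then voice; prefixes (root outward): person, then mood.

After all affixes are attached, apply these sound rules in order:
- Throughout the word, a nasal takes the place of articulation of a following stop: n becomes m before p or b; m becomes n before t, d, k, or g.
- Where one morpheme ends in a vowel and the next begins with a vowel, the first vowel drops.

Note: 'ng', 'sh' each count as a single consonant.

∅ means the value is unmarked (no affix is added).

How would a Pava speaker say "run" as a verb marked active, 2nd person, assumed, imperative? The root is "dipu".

ngifmadiped

Attach person 2nd person ma- → madipu.
evidentiality = assumed: zero marking, form stays madipu.
Attach mood imperative ngif- (before consonant 'm') → ngifmadipu.
Attach voice active -ed → ngifmadipued.
Nasal assimilation: no change.
Apply vowel deletion: ngifmadipued → ngifmadiped.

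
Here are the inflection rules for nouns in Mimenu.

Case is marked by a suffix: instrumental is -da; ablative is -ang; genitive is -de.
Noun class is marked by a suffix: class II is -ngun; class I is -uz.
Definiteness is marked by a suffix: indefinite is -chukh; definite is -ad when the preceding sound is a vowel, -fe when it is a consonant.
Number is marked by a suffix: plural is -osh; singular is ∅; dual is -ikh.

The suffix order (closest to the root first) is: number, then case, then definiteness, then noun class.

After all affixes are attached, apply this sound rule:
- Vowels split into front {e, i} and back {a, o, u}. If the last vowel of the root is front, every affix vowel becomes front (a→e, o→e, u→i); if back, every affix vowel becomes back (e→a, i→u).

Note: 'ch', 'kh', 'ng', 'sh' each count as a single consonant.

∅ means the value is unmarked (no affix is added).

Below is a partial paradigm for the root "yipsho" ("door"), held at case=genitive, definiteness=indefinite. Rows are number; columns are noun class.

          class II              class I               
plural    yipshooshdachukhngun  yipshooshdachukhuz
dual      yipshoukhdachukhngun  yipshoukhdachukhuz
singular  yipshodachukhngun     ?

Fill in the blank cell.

number = singular: zero marking, form stays yipsho.
Attach case genitive -de → yipshode.
Attach definiteness indefinite -chukh → yipshodechukh.
Attach noun class class I -uz → yipshodechukhuz.
Apply vowel harmony: yipshodechukhuz → yipshodachukhuz.

yipshodachukhuz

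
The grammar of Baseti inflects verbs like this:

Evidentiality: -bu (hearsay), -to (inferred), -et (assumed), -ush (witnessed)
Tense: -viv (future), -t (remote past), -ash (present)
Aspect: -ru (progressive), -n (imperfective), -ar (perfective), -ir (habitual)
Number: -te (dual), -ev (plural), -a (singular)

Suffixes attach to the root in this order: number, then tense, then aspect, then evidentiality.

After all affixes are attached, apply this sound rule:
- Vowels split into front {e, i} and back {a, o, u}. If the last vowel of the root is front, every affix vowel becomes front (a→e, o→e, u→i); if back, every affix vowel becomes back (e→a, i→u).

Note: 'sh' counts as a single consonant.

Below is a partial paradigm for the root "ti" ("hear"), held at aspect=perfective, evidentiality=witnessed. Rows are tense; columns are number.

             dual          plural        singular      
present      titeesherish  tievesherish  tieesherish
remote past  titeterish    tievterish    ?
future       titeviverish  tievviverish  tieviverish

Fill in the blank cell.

tieterish

Attach number singular -a → tia.
Attach tense remote past -t → tiat.
Attach aspect perfective -ar → tiatar.
Attach evidentiality witnessed -ush → tiatarush.
Apply vowel harmony: tiatarush → tieterish.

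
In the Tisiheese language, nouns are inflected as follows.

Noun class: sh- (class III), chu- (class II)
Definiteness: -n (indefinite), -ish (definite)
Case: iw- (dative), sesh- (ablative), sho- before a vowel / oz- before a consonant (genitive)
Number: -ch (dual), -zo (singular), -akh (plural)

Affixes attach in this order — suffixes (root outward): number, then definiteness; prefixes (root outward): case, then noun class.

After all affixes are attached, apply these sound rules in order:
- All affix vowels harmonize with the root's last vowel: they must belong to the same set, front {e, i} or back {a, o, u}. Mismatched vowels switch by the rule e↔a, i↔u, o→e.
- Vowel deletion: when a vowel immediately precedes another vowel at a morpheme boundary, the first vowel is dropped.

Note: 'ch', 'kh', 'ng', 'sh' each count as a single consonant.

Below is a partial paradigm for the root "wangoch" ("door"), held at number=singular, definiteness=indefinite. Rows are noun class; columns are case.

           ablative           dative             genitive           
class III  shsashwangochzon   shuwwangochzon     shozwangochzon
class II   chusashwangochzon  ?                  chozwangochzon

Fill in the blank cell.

chuwwangochzon

Attach number singular -zo → wangochzo.
Attach case dative iw- → iwwangochzo.
Attach noun class class II chu- → chuiwwangochzo.
Attach definiteness indefinite -n → chuiwwangochzon.
Apply vowel harmony: chuiwwangochzon → chuuwwangochzon.
Apply vowel deletion: chuuwwangochzon → chuwwangochzon.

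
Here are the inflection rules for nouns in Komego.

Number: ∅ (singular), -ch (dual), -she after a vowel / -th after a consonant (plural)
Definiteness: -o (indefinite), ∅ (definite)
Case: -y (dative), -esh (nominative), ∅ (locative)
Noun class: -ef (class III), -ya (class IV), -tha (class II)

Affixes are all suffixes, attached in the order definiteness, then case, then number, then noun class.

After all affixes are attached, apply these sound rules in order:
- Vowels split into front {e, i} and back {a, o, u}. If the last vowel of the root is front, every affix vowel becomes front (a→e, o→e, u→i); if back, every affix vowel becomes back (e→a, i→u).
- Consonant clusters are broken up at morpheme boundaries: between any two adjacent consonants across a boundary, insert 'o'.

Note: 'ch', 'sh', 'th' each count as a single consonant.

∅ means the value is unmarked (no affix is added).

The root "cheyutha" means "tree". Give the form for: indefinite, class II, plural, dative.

Attach definiteness indefinite -o → cheyuthao.
Attach case dative -y → cheyuthaoy.
Attach number plural -th (after consonant 'y') → cheyuthaoyth.
Attach noun class class II -tha → cheyuthaoyththa.
Vowel harmony: no change.
Apply epenthesis: cheyuthaoyththa → cheyuthaoyothotha.

cheyuthaoyothotha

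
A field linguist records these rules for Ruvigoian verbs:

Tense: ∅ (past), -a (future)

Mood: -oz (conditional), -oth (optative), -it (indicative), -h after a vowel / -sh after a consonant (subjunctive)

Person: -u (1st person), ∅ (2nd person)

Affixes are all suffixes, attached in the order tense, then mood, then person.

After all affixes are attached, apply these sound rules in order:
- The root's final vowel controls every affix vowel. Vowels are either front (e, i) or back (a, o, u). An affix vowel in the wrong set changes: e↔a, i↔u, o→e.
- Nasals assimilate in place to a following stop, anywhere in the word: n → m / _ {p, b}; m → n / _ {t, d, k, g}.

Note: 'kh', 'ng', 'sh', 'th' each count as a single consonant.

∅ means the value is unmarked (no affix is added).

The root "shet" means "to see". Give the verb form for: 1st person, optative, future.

sheteethi

Attach tense future -a → sheta.
Attach mood optative -oth → shetaoth.
Attach person 1st person -u → shetaothu.
Apply vowel harmony: shetaothu → sheteethi.
Nasal assimilation: no change.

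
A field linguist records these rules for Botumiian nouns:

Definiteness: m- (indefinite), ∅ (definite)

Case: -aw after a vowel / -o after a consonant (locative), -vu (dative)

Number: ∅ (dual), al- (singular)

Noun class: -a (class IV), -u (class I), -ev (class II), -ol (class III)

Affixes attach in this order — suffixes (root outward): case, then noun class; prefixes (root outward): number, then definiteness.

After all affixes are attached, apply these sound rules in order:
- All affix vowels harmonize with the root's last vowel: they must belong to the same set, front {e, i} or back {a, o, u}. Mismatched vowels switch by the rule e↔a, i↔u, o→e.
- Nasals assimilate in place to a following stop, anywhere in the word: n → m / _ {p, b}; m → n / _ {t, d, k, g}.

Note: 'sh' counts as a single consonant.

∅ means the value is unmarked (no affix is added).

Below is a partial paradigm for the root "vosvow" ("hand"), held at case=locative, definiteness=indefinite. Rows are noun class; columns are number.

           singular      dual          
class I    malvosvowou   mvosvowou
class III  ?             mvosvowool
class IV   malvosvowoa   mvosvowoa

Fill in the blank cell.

malvosvowool

Attach number singular al- → alvosvow.
Attach case locative -o (after consonant 'w') → alvosvowo.
Attach noun class class III -ol → alvosvowool.
Attach definiteness indefinite m- → malvosvowool.
Vowel harmony: no change.
Nasal assimilation: no change.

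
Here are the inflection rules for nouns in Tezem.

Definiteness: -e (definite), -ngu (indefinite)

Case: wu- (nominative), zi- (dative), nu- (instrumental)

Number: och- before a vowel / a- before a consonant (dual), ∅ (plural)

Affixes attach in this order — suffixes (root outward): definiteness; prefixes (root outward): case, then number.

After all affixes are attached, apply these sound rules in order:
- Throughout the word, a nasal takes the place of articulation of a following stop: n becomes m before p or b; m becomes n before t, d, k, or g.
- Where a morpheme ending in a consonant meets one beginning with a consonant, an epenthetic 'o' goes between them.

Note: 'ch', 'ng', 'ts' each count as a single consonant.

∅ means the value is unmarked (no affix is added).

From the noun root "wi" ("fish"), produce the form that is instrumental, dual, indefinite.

anuwingu

Attach definiteness indefinite -ngu → wingu.
Attach case instrumental nu- → nuwingu.
Attach number dual a- (before consonant 'n') → anuwingu.
Nasal assimilation: no change.
Epenthesis: no change.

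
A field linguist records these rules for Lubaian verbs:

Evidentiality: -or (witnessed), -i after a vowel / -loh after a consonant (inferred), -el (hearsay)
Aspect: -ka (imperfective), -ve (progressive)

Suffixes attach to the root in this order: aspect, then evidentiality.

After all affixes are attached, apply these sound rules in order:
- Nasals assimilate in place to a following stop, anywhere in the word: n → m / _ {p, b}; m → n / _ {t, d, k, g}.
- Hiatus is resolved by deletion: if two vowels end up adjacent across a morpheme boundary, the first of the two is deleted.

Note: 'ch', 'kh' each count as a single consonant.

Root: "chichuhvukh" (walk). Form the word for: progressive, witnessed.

Attach aspect progressive -ve → chichuhvukhve.
Attach evidentiality witnessed -or → chichuhvukhveor.
Nasal assimilation: no change.
Apply vowel deletion: chichuhvukhveor → chichuhvukhvor.

chichuhvukhvor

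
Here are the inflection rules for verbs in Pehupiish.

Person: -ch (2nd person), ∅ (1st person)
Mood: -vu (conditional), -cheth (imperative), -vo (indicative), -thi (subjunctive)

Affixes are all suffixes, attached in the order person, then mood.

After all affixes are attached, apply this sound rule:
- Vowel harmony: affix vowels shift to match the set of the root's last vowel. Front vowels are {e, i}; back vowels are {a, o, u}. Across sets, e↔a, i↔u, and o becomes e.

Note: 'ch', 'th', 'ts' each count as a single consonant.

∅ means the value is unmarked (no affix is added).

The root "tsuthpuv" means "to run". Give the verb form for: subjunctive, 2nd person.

tsuthpuvchthu

Attach person 2nd person -ch → tsuthpuvch.
Attach mood subjunctive -thi → tsuthpuvchthi.
Apply vowel harmony: tsuthpuvchthi → tsuthpuvchthu.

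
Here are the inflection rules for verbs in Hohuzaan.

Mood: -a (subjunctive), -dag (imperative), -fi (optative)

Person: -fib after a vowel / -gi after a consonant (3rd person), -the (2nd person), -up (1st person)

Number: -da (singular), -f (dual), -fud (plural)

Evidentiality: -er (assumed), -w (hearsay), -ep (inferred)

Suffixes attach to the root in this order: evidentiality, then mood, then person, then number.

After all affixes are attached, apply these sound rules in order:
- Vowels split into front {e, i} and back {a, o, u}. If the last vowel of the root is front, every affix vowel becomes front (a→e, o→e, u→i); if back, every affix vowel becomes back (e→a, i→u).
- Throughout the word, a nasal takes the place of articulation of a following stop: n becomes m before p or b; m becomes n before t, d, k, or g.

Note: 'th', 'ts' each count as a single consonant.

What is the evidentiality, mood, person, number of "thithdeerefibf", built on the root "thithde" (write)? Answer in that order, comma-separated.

assumed, subjunctive, 3rd person, dual

Segment: thithde-er-a-fib-f.
evidentiality: -er → assumed.
mood: -a → subjunctive.
person: -fib/gi → 3rd person.
number: -f → dual.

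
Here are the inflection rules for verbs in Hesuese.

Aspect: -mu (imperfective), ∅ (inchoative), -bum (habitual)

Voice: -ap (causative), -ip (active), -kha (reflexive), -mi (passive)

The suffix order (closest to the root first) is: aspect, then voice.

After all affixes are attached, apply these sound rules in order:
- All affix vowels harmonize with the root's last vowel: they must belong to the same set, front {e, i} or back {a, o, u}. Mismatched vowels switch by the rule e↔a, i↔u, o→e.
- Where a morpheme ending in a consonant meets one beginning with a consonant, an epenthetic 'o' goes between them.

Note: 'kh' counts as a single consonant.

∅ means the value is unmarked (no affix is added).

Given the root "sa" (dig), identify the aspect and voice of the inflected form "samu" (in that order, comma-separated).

inchoative, passive

Segment: sa-mi.
aspect: ∅ → inchoative.
voice: -mi → passive.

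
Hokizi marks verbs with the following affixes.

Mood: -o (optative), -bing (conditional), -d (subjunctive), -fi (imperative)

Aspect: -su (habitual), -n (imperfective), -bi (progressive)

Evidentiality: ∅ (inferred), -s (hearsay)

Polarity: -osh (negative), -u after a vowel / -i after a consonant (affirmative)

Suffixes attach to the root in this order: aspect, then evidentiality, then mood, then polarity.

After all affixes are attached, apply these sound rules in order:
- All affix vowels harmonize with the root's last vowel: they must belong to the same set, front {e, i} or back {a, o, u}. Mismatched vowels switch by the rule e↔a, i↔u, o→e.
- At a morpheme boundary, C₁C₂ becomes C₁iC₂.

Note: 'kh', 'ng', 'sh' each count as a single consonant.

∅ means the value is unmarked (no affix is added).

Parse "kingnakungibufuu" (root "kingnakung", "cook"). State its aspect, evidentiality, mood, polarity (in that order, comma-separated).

Segment: kingnakung-bi-fi-u.
aspect: -bi → progressive.
evidentiality: ∅ → inferred.
mood: -fi → imperative.
polarity: -u/i → affirmative.

progressive, inferred, imperative, affirmative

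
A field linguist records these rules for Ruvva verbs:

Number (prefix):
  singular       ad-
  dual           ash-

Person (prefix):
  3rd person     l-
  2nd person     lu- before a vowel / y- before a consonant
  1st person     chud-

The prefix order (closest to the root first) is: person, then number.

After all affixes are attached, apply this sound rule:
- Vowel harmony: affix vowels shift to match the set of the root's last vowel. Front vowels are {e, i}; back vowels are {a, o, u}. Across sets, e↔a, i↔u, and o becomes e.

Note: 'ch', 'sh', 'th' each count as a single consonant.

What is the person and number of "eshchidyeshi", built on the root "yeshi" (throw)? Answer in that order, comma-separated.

Segment: ash-chud-yeshi.
person: chud- → 1st person.
number: ash- → dual.

1st person, dual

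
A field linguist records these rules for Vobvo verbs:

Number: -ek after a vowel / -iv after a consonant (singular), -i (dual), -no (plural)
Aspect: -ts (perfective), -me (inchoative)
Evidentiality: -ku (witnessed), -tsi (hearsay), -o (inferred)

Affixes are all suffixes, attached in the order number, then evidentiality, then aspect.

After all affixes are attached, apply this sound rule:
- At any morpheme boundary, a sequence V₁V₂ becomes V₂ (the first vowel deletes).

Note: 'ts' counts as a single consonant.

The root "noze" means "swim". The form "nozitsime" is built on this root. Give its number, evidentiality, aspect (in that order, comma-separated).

Segment: noze-i-tsi-me.
number: -i → dual.
evidentiality: -tsi → hearsay.
aspect: -me → inchoative.

dual, hearsay, inchoative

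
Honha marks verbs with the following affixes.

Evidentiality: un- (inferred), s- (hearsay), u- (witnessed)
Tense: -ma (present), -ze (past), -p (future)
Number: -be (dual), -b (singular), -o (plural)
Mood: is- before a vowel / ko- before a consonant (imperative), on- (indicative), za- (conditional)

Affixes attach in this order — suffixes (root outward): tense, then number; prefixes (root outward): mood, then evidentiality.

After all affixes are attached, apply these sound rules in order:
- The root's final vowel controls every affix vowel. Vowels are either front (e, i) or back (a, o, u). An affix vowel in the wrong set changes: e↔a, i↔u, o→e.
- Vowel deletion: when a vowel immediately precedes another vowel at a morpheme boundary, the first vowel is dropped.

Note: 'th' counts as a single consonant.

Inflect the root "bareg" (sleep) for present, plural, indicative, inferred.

inenbaregme

Attach mood indicative on- → onbareg.
Attach evidentiality inferred un- → unonbareg.
Attach tense present -ma → unonbaregma.
Attach number plural -o → unonbaregmao.
Apply vowel harmony: unonbaregmao → inenbaregmee.
Apply vowel deletion: inenbaregmee → inenbaregme.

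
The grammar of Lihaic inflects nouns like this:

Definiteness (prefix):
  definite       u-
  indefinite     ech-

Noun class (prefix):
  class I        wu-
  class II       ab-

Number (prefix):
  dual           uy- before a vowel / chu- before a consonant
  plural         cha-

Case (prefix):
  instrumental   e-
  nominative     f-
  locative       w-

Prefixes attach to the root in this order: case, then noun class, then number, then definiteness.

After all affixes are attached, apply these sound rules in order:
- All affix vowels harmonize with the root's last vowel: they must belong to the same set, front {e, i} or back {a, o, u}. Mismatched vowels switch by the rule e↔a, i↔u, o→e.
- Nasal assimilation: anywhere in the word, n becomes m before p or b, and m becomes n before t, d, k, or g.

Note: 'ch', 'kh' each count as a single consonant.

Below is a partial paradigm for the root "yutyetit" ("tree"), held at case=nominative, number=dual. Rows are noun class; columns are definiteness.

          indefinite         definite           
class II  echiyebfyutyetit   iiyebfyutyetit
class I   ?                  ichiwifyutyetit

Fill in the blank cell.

echchiwifyutyetit

Attach case nominative f- → fyutyetit.
Attach noun class class I wu- → wufyutyetit.
Attach number dual chu- (before consonant 'w') → chuwufyutyetit.
Attach definiteness indefinite ech- → echchuwufyutyetit.
Apply vowel harmony: echchuwufyutyetit → echchiwifyutyetit.
Nasal assimilation: no change.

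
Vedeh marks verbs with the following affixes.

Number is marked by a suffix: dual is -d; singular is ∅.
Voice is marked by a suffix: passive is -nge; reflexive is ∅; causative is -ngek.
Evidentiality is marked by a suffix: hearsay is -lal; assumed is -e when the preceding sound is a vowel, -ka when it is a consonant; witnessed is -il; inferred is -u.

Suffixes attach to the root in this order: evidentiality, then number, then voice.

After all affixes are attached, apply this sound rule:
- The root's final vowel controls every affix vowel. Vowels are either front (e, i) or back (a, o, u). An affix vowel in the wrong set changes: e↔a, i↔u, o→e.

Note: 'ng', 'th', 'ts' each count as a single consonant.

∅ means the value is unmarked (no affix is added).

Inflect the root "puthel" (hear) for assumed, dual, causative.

puthelkedngek

Attach evidentiality assumed -ka (after consonant 'l') → puthelka.
Attach number dual -d → puthelkad.
Attach voice causative -ngek → puthelkadngek.
Apply vowel harmony: puthelkadngek → puthelkedngek.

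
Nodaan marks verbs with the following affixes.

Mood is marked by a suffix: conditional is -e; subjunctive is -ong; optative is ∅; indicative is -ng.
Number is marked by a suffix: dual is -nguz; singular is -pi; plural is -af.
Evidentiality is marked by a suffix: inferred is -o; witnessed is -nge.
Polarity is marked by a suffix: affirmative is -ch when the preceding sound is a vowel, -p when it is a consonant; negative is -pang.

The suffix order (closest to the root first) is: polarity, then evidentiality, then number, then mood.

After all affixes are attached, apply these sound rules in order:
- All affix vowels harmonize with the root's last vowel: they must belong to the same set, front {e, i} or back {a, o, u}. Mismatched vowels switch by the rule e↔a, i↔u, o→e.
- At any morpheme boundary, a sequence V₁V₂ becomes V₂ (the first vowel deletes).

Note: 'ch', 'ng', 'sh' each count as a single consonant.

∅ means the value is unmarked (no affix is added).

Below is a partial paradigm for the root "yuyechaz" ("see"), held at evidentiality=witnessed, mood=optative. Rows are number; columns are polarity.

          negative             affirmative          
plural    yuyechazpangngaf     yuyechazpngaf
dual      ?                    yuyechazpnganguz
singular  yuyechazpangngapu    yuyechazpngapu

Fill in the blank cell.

Attach polarity negative -pang → yuyechazpang.
Attach evidentiality witnessed -nge → yuyechazpangnge.
Attach number dual -nguz → yuyechazpangngenguz.
mood = optative: zero marking, form stays yuyechazpangngenguz.
Apply vowel harmony: yuyechazpangngenguz → yuyechazpangnganguz.
Vowel deletion: no change.

yuyechazpangnganguz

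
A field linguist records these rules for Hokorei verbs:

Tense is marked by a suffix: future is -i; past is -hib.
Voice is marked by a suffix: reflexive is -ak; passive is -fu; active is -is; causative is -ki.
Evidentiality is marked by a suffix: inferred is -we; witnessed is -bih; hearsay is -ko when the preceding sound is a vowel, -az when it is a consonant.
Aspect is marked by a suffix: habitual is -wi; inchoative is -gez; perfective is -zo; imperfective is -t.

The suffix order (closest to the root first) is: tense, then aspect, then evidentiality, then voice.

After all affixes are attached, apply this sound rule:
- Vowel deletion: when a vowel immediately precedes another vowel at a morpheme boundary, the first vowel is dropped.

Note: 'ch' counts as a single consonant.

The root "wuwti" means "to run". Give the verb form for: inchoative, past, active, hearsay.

wuwtihibgezazis

Attach tense past -hib → wuwtihib.
Attach aspect inchoative -gez → wuwtihibgez.
Attach evidentiality hearsay -az (after consonant 'z') → wuwtihibgezaz.
Attach voice active -is → wuwtihibgezazis.
Vowel deletion: no change.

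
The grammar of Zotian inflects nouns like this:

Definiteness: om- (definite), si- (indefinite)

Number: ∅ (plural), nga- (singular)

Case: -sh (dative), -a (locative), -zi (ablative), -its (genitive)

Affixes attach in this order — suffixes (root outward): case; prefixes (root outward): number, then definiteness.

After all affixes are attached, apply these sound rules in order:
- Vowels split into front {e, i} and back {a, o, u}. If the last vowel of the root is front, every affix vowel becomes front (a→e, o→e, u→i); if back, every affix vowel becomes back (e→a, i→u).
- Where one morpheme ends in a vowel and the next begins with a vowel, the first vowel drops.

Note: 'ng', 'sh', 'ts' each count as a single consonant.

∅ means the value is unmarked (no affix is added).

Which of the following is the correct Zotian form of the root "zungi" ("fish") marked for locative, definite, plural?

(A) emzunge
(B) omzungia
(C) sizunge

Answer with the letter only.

number = plural: zero marking, form stays zungi.
Attach definiteness definite om- → omzungi.
Attach case locative -a → omzungia.
Apply vowel harmony: omzungia → emzungie.
Apply vowel deletion: emzungie → emzunge.
So the correct form is emzunge, option (A).
(B) omzungia is wrong: it fails to apply the sound rule(s).
(C) sizunge is wrong: it uses indefinite instead of definite for definiteness.

A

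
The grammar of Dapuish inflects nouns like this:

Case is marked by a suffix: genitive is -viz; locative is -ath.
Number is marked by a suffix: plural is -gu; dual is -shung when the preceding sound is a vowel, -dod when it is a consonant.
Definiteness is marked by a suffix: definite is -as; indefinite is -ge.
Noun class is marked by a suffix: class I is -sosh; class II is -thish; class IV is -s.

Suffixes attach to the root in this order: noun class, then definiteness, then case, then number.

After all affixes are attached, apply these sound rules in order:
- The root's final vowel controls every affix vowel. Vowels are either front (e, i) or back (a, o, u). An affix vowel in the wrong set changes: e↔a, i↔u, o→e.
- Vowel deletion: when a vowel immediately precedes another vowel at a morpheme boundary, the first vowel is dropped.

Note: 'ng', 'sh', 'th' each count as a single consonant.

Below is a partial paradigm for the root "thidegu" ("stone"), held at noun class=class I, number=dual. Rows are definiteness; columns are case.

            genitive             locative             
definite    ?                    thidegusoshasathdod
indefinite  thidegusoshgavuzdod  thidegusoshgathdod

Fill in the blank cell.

thidegusoshasvuzdod

Attach noun class class I -sosh → thidegusosh.
Attach definiteness definite -as → thidegusoshas.
Attach case genitive -viz → thidegusoshasviz.
Attach number dual -dod (after consonant 'z') → thidegusoshasvizdod.
Apply vowel harmony: thidegusoshasvizdod → thidegusoshasvuzdod.
Vowel deletion: no change.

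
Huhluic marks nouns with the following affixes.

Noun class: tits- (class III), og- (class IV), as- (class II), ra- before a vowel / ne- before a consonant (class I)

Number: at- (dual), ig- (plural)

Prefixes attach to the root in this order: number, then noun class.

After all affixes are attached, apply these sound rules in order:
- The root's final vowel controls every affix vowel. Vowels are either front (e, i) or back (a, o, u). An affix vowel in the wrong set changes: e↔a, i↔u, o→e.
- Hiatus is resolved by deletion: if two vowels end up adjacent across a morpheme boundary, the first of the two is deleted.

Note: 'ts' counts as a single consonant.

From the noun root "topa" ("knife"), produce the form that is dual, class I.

Attach number dual at- → attopa.
Attach noun class class I ra- (before vowel 'a') → raattopa.
Vowel harmony: no change.
Apply vowel deletion: raattopa → rattopa.

rattopa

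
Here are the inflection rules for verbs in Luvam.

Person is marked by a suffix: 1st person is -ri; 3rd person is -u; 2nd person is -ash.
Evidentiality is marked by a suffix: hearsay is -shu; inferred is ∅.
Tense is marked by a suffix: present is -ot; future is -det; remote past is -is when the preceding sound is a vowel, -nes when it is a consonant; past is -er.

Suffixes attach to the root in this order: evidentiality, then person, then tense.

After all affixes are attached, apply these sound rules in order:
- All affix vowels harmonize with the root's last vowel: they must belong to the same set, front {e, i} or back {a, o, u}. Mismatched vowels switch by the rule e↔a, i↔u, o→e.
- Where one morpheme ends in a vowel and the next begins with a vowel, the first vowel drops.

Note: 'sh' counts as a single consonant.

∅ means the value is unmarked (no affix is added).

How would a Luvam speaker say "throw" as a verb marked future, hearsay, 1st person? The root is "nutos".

Attach evidentiality hearsay -shu → nutosshu.
Attach person 1st person -ri → nutosshuri.
Attach tense future -det → nutosshuridet.
Apply vowel harmony: nutosshuridet → nutosshurudat.
Vowel deletion: no change.

nutosshurudat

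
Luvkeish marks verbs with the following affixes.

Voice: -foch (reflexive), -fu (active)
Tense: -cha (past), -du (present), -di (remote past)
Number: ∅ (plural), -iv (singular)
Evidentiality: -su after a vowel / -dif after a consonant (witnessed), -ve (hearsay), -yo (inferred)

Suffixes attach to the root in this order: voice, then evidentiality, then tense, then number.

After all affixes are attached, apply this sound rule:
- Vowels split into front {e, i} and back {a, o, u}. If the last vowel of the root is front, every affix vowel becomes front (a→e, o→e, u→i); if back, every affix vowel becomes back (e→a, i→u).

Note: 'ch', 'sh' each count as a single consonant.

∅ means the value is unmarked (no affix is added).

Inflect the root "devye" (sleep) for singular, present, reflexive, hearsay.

Attach voice reflexive -foch → devyefoch.
Attach evidentiality hearsay -ve → devyefochve.
Attach tense present -du → devyefochvedu.
Attach number singular -iv → devyefochveduiv.
Apply vowel harmony: devyefochveduiv → devyefechvediiv.

devyefechvediiv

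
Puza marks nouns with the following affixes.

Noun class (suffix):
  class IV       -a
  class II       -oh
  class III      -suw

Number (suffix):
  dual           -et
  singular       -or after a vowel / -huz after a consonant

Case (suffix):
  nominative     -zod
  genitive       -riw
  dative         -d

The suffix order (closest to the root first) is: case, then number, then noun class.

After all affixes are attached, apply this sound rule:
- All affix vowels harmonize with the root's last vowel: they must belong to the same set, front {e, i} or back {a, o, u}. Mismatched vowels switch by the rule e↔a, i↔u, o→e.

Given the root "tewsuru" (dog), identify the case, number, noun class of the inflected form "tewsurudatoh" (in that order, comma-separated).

Segment: tewsuru-d-et-oh.
case: -d → dative.
number: -et → dual.
noun class: -oh → class II.

dative, dual, class II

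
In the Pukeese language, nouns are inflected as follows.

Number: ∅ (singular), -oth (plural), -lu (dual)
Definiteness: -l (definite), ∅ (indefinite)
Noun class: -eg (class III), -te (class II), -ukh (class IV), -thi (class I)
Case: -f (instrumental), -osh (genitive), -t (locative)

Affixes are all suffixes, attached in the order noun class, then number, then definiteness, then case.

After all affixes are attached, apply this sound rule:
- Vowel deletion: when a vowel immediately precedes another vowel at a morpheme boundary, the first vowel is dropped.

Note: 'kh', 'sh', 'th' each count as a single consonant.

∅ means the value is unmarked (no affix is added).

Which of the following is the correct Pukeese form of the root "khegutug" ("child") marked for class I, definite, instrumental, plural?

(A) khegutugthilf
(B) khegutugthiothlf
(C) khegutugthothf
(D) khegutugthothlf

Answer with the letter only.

Attach noun class class I -thi → khegutugthi.
Attach number plural -oth → khegutugthioth.
Attach definiteness definite -l → khegutugthiothl.
Attach case instrumental -f → khegutugthiothlf.
Apply vowel deletion: khegutugthiothlf → khegutugthothlf.
So the correct form is khegutugthothlf, option (D).
(C) khegutugthothf is wrong: it uses indefinite instead of definite for definiteness.
(B) khegutugthiothlf is wrong: it fails to apply the sound rule(s).
(A) khegutugthilf is wrong: it uses singular instead of plural for number.

D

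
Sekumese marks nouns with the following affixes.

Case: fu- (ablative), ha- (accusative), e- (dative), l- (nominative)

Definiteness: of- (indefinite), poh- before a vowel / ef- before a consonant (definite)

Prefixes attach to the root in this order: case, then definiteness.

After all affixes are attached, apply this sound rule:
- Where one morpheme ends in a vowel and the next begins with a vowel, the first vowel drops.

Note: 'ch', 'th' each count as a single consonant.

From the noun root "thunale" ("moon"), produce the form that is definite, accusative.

efhathunale

Attach case accusative ha- → hathunale.
Attach definiteness definite ef- (before consonant 'h') → efhathunale.
Vowel deletion: no change.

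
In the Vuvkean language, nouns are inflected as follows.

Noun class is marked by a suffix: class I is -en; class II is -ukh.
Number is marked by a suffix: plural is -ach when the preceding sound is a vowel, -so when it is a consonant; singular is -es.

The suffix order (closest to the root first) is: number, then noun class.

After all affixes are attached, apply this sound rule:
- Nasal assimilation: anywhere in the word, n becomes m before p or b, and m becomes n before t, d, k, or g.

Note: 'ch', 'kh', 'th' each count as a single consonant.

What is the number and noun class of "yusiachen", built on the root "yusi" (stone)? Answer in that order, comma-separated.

plural, class I

Segment: yusi-ach-en.
number: -ach/so → plural.
noun class: -en → class I.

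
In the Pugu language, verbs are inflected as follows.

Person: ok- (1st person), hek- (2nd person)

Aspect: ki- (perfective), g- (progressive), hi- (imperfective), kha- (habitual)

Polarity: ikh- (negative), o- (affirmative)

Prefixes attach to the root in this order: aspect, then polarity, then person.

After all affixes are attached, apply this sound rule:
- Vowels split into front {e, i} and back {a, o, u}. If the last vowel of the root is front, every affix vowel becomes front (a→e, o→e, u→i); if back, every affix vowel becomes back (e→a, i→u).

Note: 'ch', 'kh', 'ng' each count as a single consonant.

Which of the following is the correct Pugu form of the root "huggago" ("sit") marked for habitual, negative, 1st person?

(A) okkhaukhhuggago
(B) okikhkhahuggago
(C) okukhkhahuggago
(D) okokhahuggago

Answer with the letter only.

Attach aspect habitual kha- → khahuggago.
Attach polarity negative ikh- → ikhkhahuggago.
Attach person 1st person ok- → okikhkhahuggago.
Apply vowel harmony: okikhkhahuggago → okukhkhahuggago.
So the correct form is okukhkhahuggago, option (C).
(A) okkhaukhhuggago is wrong: it has the affixes in the wrong order.
(D) okokhahuggago is wrong: it uses affirmative instead of negative for polarity.
(B) okikhkhahuggago is wrong: it fails to apply the sound rule(s).

C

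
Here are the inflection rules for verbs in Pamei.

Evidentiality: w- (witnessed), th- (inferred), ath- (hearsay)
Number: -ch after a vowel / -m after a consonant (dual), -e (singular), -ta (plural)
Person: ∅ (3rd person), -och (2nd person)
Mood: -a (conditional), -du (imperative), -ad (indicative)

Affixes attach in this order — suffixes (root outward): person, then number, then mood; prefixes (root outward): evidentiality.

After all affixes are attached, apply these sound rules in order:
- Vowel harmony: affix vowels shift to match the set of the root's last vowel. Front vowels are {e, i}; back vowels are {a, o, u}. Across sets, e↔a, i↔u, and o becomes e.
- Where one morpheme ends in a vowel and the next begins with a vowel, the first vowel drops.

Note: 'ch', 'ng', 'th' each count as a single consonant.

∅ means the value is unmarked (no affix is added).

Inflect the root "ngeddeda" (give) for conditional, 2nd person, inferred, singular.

thngeddedocha

Attach person 2nd person -och → ngeddedaoch.
Attach number singular -e → ngeddedaoche.
Attach evidentiality inferred th- → thngeddedaoche.
Attach mood conditional -a → thngeddedaochea.
Apply vowel harmony: thngeddedaochea → thngeddedaochaa.
Apply vowel deletion: thngeddedaochaa → thngeddedocha.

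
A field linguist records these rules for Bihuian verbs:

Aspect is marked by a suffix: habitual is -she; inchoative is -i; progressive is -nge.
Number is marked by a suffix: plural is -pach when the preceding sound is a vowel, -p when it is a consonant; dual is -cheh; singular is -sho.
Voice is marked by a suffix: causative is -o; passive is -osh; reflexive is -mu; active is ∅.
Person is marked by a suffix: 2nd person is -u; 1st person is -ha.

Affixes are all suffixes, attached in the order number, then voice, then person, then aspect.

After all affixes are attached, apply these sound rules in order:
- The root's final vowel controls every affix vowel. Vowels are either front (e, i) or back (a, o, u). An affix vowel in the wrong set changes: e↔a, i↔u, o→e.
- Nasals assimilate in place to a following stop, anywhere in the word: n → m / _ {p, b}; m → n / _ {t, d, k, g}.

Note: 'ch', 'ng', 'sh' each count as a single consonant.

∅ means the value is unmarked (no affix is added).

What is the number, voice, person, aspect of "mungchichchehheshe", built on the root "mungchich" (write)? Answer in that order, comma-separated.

dual, active, 1st person, habitual

Segment: mungchich-cheh-ha-she.
number: -cheh → dual.
voice: ∅ → active.
person: -ha → 1st person.
aspect: -she → habitual.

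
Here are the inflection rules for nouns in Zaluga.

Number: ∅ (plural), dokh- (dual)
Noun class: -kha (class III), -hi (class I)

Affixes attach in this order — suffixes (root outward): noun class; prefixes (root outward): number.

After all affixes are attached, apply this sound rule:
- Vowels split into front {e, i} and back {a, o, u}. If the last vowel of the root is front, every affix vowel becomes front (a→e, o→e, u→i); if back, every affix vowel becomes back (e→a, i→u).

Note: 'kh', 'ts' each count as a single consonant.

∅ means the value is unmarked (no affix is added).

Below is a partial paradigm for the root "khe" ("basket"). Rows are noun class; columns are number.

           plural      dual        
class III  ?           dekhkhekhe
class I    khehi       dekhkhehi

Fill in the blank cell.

khekhe

Attach noun class class III -kha → khekha.
number = plural: zero marking, form stays khekha.
Apply vowel harmony: khekha → khekhe.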